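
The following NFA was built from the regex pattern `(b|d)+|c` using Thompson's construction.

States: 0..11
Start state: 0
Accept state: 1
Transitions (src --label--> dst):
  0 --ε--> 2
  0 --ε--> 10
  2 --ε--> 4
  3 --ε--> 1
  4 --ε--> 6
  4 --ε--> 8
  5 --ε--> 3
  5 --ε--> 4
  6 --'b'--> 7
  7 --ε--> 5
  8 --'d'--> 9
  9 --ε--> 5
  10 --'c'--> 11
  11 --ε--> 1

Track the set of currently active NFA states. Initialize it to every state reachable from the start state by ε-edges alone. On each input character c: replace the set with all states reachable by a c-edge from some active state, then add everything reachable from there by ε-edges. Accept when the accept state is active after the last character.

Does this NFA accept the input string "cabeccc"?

Answer: REJECT

Steps:
start: ε-closure({0}) = {0,2,4,6,8,10}
'c' @ 1: {1,11}  (accept∈set)
'a' @ 2: {}  — dead — no transitions
rest 'beccc' ignored (set empty)
final: {}; accept 1 not in set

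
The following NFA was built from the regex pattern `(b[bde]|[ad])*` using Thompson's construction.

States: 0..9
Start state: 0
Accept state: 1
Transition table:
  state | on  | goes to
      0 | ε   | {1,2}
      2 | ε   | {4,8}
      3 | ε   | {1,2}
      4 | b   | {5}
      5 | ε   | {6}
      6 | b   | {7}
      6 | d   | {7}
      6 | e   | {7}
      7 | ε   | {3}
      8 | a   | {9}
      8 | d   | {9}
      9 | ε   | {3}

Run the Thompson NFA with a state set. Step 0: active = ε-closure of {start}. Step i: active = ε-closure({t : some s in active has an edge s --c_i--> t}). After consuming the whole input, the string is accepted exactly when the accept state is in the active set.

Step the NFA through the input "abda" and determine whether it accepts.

Answer: ACCEPT

Steps:
initial (ε-close {0}): {0,1,2,4,8}
'a' @ 1: {1,2,3,4,8,9}  ✓accept
'b' @ 2: {5,6}
'd' @ 3: {1,2,3,4,7,8}  ✓accept
'a' @ 4: {1,2,3,4,8,9}  ✓accept
final: {1,2,3,4,8,9}; accept 1 in set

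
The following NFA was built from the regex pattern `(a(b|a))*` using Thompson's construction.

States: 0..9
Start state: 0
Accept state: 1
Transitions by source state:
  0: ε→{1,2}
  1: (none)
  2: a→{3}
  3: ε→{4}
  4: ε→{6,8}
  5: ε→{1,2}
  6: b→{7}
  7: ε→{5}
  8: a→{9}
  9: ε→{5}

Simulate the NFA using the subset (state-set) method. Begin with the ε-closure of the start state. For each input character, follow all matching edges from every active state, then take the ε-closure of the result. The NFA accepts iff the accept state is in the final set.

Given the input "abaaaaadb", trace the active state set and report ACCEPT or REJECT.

Answer: REJECT

Trace:
initial (ε-close {0}): {0,1,2}
'a' @ 1: {3,4,6,8}
'b' @ 2: {1,2,5,7}  (accept∈set)
'a' @ 3: {3,4,6,8}
'a' @ 4: {1,2,5,9}  (accept∈set)
'a' @ 5: {3,4,6,8}
'a' @ 6: {1,2,5,9}  (accept∈set)
'a' @ 7: {3,4,6,8}
'd' @ 8: {}  — dead — no transitions
rest 'b' ignored (set empty)
after full input: {}  (accept=1 not in)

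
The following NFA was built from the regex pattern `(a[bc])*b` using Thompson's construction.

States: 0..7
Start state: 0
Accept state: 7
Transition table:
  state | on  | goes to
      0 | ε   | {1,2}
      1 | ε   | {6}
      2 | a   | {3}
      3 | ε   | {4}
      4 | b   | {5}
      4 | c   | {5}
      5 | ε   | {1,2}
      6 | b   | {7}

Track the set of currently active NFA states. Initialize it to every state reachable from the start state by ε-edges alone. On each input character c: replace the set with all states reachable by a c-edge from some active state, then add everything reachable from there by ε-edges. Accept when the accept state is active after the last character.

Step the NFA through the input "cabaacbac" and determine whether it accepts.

Answer: REJECT

Trace:
initial (ε-close {0}): {0,1,2,6}
'c' @ 1: {}  — state set empty
rest 'abaacbac' ignored (set empty)
end set {} — state 7 not in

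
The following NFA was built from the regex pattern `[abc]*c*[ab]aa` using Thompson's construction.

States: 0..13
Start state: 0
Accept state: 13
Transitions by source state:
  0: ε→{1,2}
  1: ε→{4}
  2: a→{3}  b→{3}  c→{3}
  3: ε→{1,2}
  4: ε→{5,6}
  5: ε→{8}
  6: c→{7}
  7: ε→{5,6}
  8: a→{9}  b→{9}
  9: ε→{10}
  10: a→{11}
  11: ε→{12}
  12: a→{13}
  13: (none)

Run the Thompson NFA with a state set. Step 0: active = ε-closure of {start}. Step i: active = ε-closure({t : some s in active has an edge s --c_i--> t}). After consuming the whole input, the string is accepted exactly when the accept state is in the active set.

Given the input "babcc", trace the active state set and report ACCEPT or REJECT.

S₀ = ε-closure({0}) = {0,1,2,4,5,6,8}
'b' @ 1: {1,2,3,4,5,6,8,9,10}
'a' @ 2: {1,2,3,4,5,6,8,9,10,11,12}
'b' @ 3: {1,2,3,4,5,6,8,9,10}
'c' @ 4: {1,2,3,4,5,6,7,8}
'c' @ 5: {1,2,3,4,5,6,7,8}
final: {1,2,3,4,5,6,7,8}; accept 13 not in set

Answer: REJECT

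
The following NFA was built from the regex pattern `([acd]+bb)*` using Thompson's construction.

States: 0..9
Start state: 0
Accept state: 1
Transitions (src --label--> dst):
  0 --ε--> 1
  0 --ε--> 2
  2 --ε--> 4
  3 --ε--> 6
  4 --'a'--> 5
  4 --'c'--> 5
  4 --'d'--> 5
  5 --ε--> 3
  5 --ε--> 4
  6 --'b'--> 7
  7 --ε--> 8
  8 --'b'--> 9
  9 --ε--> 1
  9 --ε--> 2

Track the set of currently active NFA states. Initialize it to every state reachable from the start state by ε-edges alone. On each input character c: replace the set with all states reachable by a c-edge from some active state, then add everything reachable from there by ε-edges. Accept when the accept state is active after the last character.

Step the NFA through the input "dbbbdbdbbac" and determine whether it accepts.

initial (ε-close {0}): {0,1,2,4}
'd' @ 1: {3,4,5,6}
'b' @ 2: {7,8}
'b' @ 3: {1,2,4,9}  (accept∈set)
'b' @ 4: {}  — no active states
rest 'dbdbbac' ignored (set empty)
after full input: {}  (accept=1 not in)

Answer: REJECT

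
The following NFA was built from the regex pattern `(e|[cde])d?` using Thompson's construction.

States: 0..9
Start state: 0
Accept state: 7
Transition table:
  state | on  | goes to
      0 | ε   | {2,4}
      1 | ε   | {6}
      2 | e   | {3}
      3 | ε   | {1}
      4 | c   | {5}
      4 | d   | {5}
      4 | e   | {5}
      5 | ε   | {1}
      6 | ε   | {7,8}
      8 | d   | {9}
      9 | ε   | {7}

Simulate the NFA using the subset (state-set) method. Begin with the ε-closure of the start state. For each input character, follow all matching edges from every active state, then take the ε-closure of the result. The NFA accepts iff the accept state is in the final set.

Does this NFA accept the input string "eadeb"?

S₀ = ε-closure({0}) = {0,2,4}
'e' @ 1: {1,3,5,6,7,8}  ✓accept
'a' @ 2: {}  — no active states
rest 'deb' ignored (set empty)
after full input: {}  (accept=7 not in)

Answer: REJECT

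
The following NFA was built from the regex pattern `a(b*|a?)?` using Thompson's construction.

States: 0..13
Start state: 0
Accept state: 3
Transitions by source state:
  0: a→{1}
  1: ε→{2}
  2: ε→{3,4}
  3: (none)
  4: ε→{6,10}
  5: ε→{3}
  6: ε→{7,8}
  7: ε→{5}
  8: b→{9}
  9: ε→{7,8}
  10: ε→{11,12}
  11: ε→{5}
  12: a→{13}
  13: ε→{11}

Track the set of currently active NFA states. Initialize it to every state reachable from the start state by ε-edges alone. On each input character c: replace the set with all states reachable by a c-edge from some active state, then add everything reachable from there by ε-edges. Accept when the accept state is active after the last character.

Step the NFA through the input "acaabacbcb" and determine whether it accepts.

start: ε-closure({0}) = {0}
'a' @ 1: {1,2,3,4,5,6,7,8,10,11,12}  ✓accept
'c' @ 2: {}  — no active states
rest 'aabacbcb' ignored (set empty)
after full input: {}  (accept=3 not in)

Answer: REJECT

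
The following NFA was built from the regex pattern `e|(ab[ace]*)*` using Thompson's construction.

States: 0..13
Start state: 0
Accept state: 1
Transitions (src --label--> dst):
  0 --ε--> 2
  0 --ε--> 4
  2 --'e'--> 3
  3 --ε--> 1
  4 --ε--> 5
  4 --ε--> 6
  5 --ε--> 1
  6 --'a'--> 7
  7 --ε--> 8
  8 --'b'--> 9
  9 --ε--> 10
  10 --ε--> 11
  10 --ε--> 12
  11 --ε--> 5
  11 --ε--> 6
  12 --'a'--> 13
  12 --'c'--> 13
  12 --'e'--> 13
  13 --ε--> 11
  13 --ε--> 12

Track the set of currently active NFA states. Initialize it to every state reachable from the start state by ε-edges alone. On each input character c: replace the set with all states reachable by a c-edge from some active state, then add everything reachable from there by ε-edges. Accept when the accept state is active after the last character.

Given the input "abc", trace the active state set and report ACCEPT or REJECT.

Answer: ACCEPT

Derivation:
S₀ = ε-closure({0}) = {0,1,2,4,5,6}
'a' @ 1: {7,8}
'b' @ 2: {1,5,6,9,10,11,12}  [accepting]
'c' @ 3: {1,5,6,11,12,13}  [accepting]
final: {1,5,6,11,12,13}; accept 1 in set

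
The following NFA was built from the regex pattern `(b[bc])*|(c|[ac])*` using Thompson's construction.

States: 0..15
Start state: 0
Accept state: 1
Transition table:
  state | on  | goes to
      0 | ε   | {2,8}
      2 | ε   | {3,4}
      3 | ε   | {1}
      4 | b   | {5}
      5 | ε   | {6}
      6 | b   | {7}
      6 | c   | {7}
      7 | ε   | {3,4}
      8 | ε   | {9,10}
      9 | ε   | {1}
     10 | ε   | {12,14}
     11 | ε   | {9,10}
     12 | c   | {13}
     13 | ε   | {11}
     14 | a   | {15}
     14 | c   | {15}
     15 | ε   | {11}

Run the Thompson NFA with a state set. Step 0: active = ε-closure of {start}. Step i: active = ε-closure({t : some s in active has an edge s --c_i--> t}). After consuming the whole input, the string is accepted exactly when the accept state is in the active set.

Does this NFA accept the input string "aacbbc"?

Answer: REJECT

Steps:
S₀ = ε-closure({0}) = {0,1,2,3,4,8,9,10,12,14}
'a' @ 1: {1,9,10,11,12,14,15}  ✓accept
'a' @ 2: {1,9,10,11,12,14,15}  ✓accept
'c' @ 3: {1,9,10,11,12,13,14,15}  ✓accept
'b' @ 4: {}  — dead — no transitions
rest 'bc' ignored (set empty)
end set {} — state 1 not in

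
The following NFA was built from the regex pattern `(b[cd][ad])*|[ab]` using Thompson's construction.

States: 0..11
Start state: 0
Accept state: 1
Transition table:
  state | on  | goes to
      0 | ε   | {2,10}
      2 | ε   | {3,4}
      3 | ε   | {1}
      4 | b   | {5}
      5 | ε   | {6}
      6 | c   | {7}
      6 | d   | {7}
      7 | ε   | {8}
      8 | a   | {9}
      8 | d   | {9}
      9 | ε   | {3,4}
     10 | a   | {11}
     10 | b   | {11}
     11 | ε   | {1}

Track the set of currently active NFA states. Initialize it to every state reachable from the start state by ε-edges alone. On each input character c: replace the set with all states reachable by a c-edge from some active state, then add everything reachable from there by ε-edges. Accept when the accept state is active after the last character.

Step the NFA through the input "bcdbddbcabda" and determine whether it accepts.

S₀ = ε-closure({0}) = {0,1,2,3,4,10}
'b' @ 1: {1,5,6,11}  ✓accept
'c' @ 2: {7,8}
'd' @ 3: {1,3,4,9}  ✓accept
'b' @ 4: {5,6}
'd' @ 5: {7,8}
'd' @ 6: {1,3,4,9}  ✓accept
'b' @ 7: {5,6}
'c' @ 8: {7,8}
'a' @ 9: {1,3,4,9}  ✓accept
'b' @ 10: {5,6}
'd' @ 11: {7,8}
'a' @ 12: {1,3,4,9}  ✓accept
end set {1,3,4,9} — state 1 in

Answer: ACCEPT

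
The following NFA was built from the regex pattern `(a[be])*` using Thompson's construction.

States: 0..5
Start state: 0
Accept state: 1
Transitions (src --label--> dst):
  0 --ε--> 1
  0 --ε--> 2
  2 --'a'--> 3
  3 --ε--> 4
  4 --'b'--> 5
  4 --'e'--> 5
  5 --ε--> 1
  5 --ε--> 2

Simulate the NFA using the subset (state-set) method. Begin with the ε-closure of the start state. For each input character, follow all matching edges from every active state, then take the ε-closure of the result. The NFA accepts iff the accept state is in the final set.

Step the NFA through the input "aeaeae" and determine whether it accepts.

Answer: ACCEPT

Derivation:
S₀ = ε-closure({0}) = {0,1,2}
'a' @ 1: {3,4}
'e' @ 2: {1,2,5}  [accepting]
'a' @ 3: {3,4}
'e' @ 4: {1,2,5}  [accepting]
'a' @ 5: {3,4}
'e' @ 6: {1,2,5}  [accepting]
after full input: {1,2,5}  (accept=1 in)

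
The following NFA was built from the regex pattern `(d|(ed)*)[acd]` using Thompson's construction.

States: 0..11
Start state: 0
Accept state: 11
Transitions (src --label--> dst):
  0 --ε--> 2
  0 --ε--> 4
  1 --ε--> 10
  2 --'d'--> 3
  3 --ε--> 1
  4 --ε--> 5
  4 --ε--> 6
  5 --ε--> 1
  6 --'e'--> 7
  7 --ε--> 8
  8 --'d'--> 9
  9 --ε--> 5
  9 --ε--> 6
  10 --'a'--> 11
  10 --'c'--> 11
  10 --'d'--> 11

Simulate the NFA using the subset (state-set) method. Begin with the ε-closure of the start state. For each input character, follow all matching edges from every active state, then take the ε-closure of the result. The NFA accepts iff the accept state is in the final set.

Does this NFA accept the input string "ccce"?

Answer: REJECT

Derivation:
initial (ε-close {0}): {0,1,2,4,5,6,10}
'c' @ 1: {11}  ✓accept
'c' @ 2: {}  — state set empty
rest 'ce' ignored (set empty)
final: {}; accept 11 not in set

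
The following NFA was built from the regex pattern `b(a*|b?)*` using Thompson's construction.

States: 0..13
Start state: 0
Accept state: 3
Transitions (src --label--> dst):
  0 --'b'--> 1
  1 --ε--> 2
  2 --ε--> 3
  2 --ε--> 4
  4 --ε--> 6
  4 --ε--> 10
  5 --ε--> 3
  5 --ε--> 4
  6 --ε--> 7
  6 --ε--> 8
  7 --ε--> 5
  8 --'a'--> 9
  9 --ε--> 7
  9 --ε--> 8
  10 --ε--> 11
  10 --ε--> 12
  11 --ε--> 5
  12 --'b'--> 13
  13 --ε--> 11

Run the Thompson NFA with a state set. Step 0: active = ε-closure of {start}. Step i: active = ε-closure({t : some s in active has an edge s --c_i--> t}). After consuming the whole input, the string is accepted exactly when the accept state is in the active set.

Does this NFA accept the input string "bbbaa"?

S₀ = ε-closure({0}) = {0}
'b' @ 1: {1,2,3,4,5,6,7,8,10,11,12}  [accepting]
'b' @ 2: {3,4,5,6,7,8,10,11,12,13}  [accepting]
'b' @ 3: {3,4,5,6,7,8,10,11,12,13}  [accepting]
'a' @ 4: {3,4,5,6,7,8,9,10,11,12}  [accepting]
'a' @ 5: {3,4,5,6,7,8,9,10,11,12}  [accepting]
final: {3,4,5,6,7,8,9,10,11,12}; accept 3 in set

Answer: ACCEPT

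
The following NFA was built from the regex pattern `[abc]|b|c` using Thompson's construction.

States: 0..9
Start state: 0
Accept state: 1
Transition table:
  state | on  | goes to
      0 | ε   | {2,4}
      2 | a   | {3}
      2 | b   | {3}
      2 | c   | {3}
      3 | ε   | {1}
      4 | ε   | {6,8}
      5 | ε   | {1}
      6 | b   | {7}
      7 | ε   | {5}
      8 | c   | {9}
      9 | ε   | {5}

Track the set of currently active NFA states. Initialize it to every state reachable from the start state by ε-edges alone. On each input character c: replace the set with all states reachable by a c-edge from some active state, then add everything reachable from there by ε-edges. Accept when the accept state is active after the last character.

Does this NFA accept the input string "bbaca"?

Answer: REJECT

Steps:
initial (ε-close {0}): {0,2,4,6,8}
'b' @ 1: {1,3,5,7}  (accept∈set)
'b' @ 2: {}  — no active states
rest 'aca' ignored (set empty)
final: {}; accept 1 not in set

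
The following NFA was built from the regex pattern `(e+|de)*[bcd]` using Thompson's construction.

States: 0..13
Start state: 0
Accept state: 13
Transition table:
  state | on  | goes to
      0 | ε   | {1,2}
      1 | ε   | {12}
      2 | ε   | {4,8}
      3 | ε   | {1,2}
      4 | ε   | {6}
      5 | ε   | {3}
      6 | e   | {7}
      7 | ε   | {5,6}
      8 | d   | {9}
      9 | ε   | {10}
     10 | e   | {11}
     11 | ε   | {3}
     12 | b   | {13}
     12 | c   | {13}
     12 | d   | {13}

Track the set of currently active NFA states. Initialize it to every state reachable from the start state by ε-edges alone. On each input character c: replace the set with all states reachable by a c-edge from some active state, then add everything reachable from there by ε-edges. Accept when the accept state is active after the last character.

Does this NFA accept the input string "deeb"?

Answer: ACCEPT

Derivation:
S₀ = ε-closure({0}) = {0,1,2,4,6,8,12}
'd' @ 1: {9,10,13}  ✓accept
'e' @ 2: {1,2,3,4,6,8,11,12}
'e' @ 3: {1,2,3,4,5,6,7,8,12}
'b' @ 4: {13}  ✓accept
after full input: {13}  (accept=13 in)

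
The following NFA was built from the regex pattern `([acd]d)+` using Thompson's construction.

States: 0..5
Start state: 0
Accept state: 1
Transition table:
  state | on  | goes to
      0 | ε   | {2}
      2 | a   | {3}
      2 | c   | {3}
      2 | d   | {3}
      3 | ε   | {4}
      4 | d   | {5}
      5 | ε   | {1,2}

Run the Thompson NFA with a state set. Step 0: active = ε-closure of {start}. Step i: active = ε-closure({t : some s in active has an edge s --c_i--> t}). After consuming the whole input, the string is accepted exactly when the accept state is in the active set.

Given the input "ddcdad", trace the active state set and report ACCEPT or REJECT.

initial (ε-close {0}): {0,2}
'd' @ 1: {3,4}
'd' @ 2: {1,2,5}  [accepting]
'c' @ 3: {3,4}
'd' @ 4: {1,2,5}  [accepting]
'a' @ 5: {3,4}
'd' @ 6: {1,2,5}  [accepting]
final: {1,2,5}; accept 1 in set

Answer: ACCEPT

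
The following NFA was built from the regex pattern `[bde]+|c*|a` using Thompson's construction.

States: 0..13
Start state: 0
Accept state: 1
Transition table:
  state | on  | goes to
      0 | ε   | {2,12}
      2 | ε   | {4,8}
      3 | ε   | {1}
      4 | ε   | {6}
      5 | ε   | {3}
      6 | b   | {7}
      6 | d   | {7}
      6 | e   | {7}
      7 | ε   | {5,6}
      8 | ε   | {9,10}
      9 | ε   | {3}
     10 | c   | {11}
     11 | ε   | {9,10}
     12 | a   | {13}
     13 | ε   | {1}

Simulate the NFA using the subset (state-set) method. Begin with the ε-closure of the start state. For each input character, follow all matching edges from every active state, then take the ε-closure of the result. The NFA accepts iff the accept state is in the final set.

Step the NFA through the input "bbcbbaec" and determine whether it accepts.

initial (ε-close {0}): {0,1,2,3,4,6,8,9,10,12}
'b' @ 1: {1,3,5,6,7}  ✓accept
'b' @ 2: {1,3,5,6,7}  ✓accept
'c' @ 3: {}  — state set empty
rest 'bbaec' ignored (set empty)
end set {} — state 1 not in

Answer: REJECT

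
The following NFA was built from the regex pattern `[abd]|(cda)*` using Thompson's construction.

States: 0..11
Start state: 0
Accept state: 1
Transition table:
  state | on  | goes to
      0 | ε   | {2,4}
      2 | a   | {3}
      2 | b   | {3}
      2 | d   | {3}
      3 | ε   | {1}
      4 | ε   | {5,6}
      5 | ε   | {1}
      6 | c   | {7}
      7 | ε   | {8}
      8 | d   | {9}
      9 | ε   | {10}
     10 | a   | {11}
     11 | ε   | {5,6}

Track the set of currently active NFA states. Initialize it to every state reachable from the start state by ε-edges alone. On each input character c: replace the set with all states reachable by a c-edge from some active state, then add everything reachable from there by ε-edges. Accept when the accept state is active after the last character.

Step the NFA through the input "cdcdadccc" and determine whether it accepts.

Answer: REJECT

Trace:
start: ε-closure({0}) = {0,1,2,4,5,6}
'c' @ 1: {7,8}
'd' @ 2: {9,10}
'c' @ 3: {}  — state set empty
rest 'dadccc' ignored (set empty)
after full input: {}  (accept=1 not in)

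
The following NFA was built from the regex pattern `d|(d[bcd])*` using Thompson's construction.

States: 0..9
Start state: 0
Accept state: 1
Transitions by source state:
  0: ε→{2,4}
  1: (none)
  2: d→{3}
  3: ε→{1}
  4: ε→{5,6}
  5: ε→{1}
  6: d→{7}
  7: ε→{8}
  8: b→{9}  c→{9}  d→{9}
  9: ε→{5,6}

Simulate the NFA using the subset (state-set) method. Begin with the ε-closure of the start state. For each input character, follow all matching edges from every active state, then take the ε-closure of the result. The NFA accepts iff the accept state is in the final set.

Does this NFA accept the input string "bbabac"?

Answer: REJECT

Trace:
initial (ε-close {0}): {0,1,2,4,5,6}
'b' @ 1: {}  — no active states
rest 'babac' ignored (set empty)
after full input: {}  (accept=1 not in)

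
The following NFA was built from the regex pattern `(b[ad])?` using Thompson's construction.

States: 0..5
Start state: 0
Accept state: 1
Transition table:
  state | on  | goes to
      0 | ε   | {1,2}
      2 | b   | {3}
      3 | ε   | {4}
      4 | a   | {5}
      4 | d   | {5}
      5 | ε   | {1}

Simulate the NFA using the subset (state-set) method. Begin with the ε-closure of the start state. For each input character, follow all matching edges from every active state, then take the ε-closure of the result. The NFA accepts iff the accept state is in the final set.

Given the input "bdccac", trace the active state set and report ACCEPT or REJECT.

S₀ = ε-closure({0}) = {0,1,2}
'b' @ 1: {3,4}
'd' @ 2: {1,5}  (accept∈set)
'c' @ 3: {}  — dead — no transitions
rest 'cac' ignored (set empty)
final: {}; accept 1 not in set

Answer: REJECT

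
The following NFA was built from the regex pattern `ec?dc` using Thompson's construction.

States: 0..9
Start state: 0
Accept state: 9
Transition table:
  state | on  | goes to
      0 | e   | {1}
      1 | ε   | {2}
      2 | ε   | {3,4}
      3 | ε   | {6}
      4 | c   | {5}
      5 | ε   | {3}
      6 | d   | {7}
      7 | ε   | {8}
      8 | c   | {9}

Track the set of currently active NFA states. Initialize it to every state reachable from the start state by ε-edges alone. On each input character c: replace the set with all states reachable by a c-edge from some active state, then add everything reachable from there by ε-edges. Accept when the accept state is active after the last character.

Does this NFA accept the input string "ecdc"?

Answer: ACCEPT

Derivation:
initial (ε-close {0}): {0}
'e' @ 1: {1,2,3,4,6}
'c' @ 2: {3,5,6}
'd' @ 3: {7,8}
'c' @ 4: {9}  ✓accept
end set {9} — state 9 in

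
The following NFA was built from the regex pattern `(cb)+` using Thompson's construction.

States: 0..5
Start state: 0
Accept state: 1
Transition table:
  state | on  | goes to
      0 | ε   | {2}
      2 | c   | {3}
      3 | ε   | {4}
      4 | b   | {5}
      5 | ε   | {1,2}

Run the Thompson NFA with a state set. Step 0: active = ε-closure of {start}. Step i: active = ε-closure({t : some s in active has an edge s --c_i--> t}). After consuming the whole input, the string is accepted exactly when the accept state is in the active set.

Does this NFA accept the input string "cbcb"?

Answer: ACCEPT

Steps:
initial (ε-close {0}): {0,2}
'c' @ 1: {3,4}
'b' @ 2: {1,2,5}  ✓accept
'c' @ 3: {3,4}
'b' @ 4: {1,2,5}  ✓accept
final: {1,2,5}; accept 1 in set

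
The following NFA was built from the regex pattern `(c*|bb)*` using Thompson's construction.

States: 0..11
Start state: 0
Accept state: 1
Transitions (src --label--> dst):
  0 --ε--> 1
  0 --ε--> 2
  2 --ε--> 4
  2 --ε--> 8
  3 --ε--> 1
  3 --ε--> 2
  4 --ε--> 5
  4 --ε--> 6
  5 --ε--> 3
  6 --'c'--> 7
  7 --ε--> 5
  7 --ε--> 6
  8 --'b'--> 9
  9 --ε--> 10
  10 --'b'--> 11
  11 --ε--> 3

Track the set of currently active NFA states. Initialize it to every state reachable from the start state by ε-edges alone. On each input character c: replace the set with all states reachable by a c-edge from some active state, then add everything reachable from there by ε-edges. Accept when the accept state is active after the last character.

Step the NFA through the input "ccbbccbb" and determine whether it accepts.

S₀ = ε-closure({0}) = {0,1,2,3,4,5,6,8}
'c' @ 1: {1,2,3,4,5,6,7,8}  (accept∈set)
'c' @ 2: {1,2,3,4,5,6,7,8}  (accept∈set)
'b' @ 3: {9,10}
'b' @ 4: {1,2,3,4,5,6,8,11}  (accept∈set)
'c' @ 5: {1,2,3,4,5,6,7,8}  (accept∈set)
'c' @ 6: {1,2,3,4,5,6,7,8}  (accept∈set)
'b' @ 7: {9,10}
'b' @ 8: {1,2,3,4,5,6,8,11}  (accept∈set)
after full input: {1,2,3,4,5,6,8,11}  (accept=1 in)

Answer: ACCEPT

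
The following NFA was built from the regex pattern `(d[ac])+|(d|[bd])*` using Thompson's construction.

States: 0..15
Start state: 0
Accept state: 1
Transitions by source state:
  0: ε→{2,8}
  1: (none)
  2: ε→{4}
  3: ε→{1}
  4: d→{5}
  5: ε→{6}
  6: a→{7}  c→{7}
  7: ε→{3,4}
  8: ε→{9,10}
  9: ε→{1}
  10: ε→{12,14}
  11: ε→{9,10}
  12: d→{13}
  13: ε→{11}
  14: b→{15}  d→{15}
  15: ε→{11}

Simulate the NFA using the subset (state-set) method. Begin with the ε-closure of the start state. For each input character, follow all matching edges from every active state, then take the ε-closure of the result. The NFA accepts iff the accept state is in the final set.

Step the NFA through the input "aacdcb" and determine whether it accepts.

Answer: REJECT

Steps:
initial (ε-close {0}): {0,1,2,4,8,9,10,12,14}
'a' @ 1: {}  — dead — no transitions
rest 'acdcb' ignored (set empty)
after full input: {}  (accept=1 not in)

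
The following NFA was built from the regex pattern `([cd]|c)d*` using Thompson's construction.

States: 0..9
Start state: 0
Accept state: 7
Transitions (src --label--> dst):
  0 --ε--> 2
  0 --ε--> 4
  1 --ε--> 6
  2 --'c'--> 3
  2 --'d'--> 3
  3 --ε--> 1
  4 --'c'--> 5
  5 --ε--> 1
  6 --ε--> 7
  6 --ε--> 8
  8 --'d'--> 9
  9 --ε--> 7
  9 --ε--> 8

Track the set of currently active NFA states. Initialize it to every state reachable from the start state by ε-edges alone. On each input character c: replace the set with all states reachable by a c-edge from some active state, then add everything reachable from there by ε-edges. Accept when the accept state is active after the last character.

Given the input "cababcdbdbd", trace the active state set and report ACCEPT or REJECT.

start: ε-closure({0}) = {0,2,4}
'c' @ 1: {1,3,5,6,7,8}  (accept∈set)
'a' @ 2: {}  — no active states
rest 'babcdbdbd' ignored (set empty)
end set {} — state 7 not in

Answer: REJECT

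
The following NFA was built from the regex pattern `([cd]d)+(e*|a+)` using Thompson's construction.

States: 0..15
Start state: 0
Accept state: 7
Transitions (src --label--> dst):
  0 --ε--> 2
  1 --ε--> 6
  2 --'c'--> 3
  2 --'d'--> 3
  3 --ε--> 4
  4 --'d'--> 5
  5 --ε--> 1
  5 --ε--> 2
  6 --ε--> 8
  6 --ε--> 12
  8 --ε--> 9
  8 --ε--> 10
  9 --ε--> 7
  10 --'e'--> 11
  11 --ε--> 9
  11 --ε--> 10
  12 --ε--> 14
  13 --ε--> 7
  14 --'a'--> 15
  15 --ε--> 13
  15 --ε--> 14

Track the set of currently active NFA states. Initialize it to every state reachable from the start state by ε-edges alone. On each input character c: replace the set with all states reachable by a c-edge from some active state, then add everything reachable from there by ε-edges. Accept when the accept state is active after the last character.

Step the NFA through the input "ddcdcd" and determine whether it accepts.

Answer: ACCEPT

Trace:
S₀ = ε-closure({0}) = {0,2}
'd' @ 1: {3,4}
'd' @ 2: {1,2,5,6,7,8,9,10,12,14}  (accept∈set)
'c' @ 3: {3,4}
'd' @ 4: {1,2,5,6,7,8,9,10,12,14}  (accept∈set)
'c' @ 5: {3,4}
'd' @ 6: {1,2,5,6,7,8,9,10,12,14}  (accept∈set)
final: {1,2,5,6,7,8,9,10,12,14}; accept 7 in set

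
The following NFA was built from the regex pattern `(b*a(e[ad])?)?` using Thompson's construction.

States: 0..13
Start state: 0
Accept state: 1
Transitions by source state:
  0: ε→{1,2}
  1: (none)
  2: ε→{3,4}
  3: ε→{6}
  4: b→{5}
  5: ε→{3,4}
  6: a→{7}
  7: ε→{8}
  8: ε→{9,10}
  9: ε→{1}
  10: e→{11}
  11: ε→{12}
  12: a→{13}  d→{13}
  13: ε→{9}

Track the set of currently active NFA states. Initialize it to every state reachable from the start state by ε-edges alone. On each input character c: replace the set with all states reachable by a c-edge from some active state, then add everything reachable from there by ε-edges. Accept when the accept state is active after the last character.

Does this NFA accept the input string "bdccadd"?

initial (ε-close {0}): {0,1,2,3,4,6}
'b' @ 1: {3,4,5,6}
'd' @ 2: {}  — state set empty
rest 'ccadd' ignored (set empty)
end set {} — state 1 not in

Answer: REJECT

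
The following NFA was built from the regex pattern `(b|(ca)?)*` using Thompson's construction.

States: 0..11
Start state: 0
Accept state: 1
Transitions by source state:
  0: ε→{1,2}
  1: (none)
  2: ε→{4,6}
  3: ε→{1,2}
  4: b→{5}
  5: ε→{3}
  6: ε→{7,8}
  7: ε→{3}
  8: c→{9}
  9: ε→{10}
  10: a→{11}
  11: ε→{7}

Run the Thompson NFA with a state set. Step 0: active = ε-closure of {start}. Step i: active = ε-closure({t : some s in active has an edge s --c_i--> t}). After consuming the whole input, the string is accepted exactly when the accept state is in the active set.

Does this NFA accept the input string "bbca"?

S₀ = ε-closure({0}) = {0,1,2,3,4,6,7,8}
'b' @ 1: {1,2,3,4,5,6,7,8}  ✓accept
'b' @ 2: {1,2,3,4,5,6,7,8}  ✓accept
'c' @ 3: {9,10}
'a' @ 4: {1,2,3,4,6,7,8,11}  ✓accept
end set {1,2,3,4,6,7,8,11} — state 1 in

Answer: ACCEPT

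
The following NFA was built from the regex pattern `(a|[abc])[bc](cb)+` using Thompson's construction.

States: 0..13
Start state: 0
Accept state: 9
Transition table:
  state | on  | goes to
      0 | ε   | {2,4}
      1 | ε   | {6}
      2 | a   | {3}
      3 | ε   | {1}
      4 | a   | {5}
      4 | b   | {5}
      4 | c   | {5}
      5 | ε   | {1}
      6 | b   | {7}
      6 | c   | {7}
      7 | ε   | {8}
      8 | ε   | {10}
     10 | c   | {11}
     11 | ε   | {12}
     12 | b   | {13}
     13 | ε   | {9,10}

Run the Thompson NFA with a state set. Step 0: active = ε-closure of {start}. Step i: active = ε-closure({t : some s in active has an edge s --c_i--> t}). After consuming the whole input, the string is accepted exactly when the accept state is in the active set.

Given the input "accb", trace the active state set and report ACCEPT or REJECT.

Answer: ACCEPT

Steps:
S₀ = ε-closure({0}) = {0,2,4}
'a' @ 1: {1,3,5,6}
'c' @ 2: {7,8,10}
'c' @ 3: {11,12}
'b' @ 4: {9,10,13}  (accept∈set)
end set {9,10,13} — state 9 in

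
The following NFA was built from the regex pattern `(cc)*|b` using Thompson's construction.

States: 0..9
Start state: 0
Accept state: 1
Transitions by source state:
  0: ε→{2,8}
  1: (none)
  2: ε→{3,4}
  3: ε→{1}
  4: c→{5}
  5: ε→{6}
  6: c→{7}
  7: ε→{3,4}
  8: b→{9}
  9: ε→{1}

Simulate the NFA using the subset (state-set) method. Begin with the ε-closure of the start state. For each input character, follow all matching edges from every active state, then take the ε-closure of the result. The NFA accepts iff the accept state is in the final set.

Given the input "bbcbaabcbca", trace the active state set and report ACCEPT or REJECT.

S₀ = ε-closure({0}) = {0,1,2,3,4,8}
'b' @ 1: {1,9}  (accept∈set)
'b' @ 2: {}  — dead — no transitions
rest 'cbaabcbca' ignored (set empty)
end set {} — state 1 not in

Answer: REJECT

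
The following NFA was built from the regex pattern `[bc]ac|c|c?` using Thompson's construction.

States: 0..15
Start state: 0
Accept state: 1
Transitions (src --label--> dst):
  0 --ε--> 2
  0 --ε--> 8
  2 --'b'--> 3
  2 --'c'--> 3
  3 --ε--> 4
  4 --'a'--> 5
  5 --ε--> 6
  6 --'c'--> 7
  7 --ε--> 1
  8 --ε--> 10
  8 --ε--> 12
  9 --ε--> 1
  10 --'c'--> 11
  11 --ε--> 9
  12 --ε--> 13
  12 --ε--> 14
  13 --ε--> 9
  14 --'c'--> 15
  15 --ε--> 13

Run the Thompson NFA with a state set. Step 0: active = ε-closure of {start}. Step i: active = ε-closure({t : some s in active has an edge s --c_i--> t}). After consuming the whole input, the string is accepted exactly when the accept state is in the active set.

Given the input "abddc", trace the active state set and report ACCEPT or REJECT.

start: ε-closure({0}) = {0,1,2,8,9,10,12,13,14}
'a' @ 1: {}  — state set empty
rest 'bddc' ignored (set empty)
final: {}; accept 1 not in set

Answer: REJECT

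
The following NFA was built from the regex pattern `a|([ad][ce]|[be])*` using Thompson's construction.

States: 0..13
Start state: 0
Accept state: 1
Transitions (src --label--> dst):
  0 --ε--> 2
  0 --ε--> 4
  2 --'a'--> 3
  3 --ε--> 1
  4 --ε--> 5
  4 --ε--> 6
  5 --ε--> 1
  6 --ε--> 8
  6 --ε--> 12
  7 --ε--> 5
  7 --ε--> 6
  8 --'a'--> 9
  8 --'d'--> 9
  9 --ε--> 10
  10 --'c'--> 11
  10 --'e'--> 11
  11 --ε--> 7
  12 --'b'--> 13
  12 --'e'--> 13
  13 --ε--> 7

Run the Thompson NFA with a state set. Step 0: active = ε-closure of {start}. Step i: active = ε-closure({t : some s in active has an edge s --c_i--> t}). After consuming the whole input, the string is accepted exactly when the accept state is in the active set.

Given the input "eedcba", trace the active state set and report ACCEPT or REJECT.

initial (ε-close {0}): {0,1,2,4,5,6,8,12}
'e' @ 1: {1,5,6,7,8,12,13}  ✓accept
'e' @ 2: {1,5,6,7,8,12,13}  ✓accept
'd' @ 3: {9,10}
'c' @ 4: {1,5,6,7,8,11,12}  ✓accept
'b' @ 5: {1,5,6,7,8,12,13}  ✓accept
'a' @ 6: {9,10}
final: {9,10}; accept 1 not in set

Answer: REJECT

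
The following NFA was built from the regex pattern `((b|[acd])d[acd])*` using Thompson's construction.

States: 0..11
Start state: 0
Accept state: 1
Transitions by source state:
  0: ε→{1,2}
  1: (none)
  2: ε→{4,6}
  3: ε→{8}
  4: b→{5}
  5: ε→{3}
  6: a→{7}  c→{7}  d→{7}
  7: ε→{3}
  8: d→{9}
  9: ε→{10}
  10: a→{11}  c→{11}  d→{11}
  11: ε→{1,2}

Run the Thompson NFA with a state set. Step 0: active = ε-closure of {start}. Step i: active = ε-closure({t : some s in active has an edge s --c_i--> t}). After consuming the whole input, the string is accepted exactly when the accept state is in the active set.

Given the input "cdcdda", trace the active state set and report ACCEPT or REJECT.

start: ε-closure({0}) = {0,1,2,4,6}
'c' @ 1: {3,7,8}
'd' @ 2: {9,10}
'c' @ 3: {1,2,4,6,11}  ✓accept
'd' @ 4: {3,7,8}
'd' @ 5: {9,10}
'a' @ 6: {1,2,4,6,11}  ✓accept
after full input: {1,2,4,6,11}  (accept=1 in)

Answer: ACCEPT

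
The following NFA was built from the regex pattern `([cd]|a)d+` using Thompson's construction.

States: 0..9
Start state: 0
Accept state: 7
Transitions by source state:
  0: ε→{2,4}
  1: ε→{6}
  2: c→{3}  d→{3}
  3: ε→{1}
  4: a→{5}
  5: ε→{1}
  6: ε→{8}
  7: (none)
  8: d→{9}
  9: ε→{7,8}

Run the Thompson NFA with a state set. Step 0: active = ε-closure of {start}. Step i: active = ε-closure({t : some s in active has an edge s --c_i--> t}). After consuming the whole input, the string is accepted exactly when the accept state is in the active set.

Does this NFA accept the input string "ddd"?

S₀ = ε-closure({0}) = {0,2,4}
'd' @ 1: {1,3,6,8}
'd' @ 2: {7,8,9}  ✓accept
'd' @ 3: {7,8,9}  ✓accept
end set {7,8,9} — state 7 in

Answer: ACCEPT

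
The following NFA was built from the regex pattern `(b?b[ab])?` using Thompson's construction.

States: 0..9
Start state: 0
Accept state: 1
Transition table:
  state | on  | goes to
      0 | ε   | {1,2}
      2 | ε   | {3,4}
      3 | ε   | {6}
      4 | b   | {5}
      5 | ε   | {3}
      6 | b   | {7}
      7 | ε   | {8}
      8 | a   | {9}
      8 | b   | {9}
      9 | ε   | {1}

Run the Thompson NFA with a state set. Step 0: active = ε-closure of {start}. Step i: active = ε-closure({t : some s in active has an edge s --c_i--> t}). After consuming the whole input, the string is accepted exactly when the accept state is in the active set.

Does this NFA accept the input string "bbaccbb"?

Answer: REJECT

Derivation:
start: ε-closure({0}) = {0,1,2,3,4,6}
'b' @ 1: {3,5,6,7,8}
'b' @ 2: {1,7,8,9}  ✓accept
'a' @ 3: {1,9}  ✓accept
'c' @ 4: {}  — dead — no transitions
rest 'cbb' ignored (set empty)
end set {} — state 1 not in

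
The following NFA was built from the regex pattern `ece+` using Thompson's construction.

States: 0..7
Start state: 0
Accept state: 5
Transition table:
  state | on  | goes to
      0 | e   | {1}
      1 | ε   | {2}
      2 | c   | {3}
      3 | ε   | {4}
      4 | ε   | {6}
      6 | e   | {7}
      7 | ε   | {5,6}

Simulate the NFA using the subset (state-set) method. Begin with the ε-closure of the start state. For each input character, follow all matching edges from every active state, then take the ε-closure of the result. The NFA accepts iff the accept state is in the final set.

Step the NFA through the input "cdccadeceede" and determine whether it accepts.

Answer: REJECT

Derivation:
start: ε-closure({0}) = {0}
'c' @ 1: {}  — no active states
rest 'dccadeceede' ignored (set empty)
end set {} — state 5 not in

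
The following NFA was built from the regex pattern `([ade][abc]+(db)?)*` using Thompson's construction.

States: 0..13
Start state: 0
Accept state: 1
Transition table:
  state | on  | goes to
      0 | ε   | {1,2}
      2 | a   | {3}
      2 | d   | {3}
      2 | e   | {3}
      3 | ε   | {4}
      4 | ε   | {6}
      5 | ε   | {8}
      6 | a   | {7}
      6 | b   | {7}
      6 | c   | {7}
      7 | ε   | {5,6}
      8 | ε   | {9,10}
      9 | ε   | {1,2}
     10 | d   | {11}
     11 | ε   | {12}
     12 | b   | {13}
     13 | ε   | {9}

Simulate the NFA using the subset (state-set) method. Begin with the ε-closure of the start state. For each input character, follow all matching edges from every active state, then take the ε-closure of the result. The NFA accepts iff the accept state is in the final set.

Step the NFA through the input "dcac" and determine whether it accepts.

initial (ε-close {0}): {0,1,2}
'd' @ 1: {3,4,6}
'c' @ 2: {1,2,5,6,7,8,9,10}  (accept∈set)
'a' @ 3: {1,2,3,4,5,6,7,8,9,10}  (accept∈set)
'c' @ 4: {1,2,5,6,7,8,9,10}  (accept∈set)
final: {1,2,5,6,7,8,9,10}; accept 1 in set

Answer: ACCEPT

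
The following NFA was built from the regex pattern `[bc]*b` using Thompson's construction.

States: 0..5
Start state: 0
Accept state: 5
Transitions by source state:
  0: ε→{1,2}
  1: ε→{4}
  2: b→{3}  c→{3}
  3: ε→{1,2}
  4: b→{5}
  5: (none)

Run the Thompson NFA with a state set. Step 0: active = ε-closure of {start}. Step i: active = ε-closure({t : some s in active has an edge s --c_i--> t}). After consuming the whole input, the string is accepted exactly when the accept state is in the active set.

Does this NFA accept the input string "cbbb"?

S₀ = ε-closure({0}) = {0,1,2,4}
'c' @ 1: {1,2,3,4}
'b' @ 2: {1,2,3,4,5}  ✓accept
'b' @ 3: {1,2,3,4,5}  ✓accept
'b' @ 4: {1,2,3,4,5}  ✓accept
after full input: {1,2,3,4,5}  (accept=5 in)

Answer: ACCEPT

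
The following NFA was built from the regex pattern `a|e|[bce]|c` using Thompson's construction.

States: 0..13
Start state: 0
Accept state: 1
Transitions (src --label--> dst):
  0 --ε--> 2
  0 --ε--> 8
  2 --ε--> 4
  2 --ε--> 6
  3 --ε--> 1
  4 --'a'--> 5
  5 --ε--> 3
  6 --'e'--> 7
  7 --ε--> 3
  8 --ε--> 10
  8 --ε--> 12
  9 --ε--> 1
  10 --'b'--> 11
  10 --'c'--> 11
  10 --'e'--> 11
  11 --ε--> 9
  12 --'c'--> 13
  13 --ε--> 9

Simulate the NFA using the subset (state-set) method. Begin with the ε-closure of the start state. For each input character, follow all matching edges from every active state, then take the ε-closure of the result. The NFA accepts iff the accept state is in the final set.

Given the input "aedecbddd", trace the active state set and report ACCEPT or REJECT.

Answer: REJECT

Trace:
initial (ε-close {0}): {0,2,4,6,8,10,12}
'a' @ 1: {1,3,5}  (accept∈set)
'e' @ 2: {}  — dead — no transitions
rest 'decbddd' ignored (set empty)
end set {} — state 1 not in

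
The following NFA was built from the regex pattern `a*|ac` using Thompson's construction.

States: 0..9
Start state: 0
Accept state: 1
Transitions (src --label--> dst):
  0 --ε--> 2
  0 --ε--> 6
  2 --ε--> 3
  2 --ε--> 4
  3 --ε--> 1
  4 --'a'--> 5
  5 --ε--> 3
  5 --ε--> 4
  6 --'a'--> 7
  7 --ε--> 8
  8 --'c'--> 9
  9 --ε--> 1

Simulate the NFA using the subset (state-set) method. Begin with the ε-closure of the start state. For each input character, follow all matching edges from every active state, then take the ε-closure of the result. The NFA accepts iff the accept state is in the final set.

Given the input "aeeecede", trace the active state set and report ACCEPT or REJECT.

start: ε-closure({0}) = {0,1,2,3,4,6}
'a' @ 1: {1,3,4,5,7,8}  (accept∈set)
'e' @ 2: {}  — state set empty
rest 'eecede' ignored (set empty)
after full input: {}  (accept=1 not in)

Answer: REJECT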